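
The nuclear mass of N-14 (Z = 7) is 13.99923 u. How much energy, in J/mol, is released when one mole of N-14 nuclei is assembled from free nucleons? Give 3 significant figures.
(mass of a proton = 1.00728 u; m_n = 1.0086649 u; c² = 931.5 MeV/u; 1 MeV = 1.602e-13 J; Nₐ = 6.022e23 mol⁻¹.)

1.01e+13 J/mol

With 7 protons and 7 neutrons (A = 14):
Σm = 7·m_p + 7·m_n = 7.05096 + 7.0606543 = 14.1116143 u
Mass defect Δm = 14.1116143 − 13.99923 = 0.1123843 u
E_B = 0.1123843 × 931.5 = 104.686 MeV
Per nucleus in joules: 104.686 MeV × 1.602e-13 J/MeV = 1.6771e-11 J
Per mole: 1.6771e-11 J × 6.022e23 mol⁻¹ = 1.0099e+13 J/mol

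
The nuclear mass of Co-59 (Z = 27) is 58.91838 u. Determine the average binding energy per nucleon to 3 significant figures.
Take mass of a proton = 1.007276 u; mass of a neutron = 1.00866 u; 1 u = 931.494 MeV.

The nucleus contains 27 protons and 59 − 27 = 32 neutrons.
Mass of separated nucleons = 27(1.007276) + 32(1.00866) = 27.196452 + 32.27712 = 59.473572 u
Δm = 59.473572 − 58.91838 = 0.555192 u
E_B = 0.555192 × 931.494 = 517.158 MeV
Dividing by A = 59 gives 8.765 MeV per nucleon.

8.77 MeV/nucleon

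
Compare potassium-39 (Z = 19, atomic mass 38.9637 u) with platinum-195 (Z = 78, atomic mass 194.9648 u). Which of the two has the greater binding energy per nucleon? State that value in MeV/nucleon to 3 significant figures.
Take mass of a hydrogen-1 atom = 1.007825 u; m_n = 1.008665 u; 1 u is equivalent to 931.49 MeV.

potassium-39: Σm = 19(1.007825) + 20(1.008665) = 39.321975 u; Δm = 0.358275 u; E_B = 333.73 MeV; E_B/A = 8.557 MeV
platinum-195: Σm = 78(1.007825) + 117(1.008665) = 196.624155 u; Δm = 1.659355 u; E_B = 1545.7 MeV; E_B/A = 7.927 MeV
potassium-39 has the higher binding energy per nucleon, so it is the more tightly bound nucleus.

potassium-39; 8.56 MeV/nucleon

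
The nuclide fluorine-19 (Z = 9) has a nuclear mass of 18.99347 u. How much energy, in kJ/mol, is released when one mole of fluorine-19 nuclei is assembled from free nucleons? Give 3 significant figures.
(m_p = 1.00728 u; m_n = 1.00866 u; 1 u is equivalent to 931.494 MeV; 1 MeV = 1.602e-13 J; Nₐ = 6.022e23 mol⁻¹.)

Mass of separated nucleons = 9(1.00728) + 10(1.00866) = 9.06552 + 10.08660 = 19.15212 u
Mass defect Δm = 19.15212 − 18.99347 = 0.15865 u
Binding energy = Δm·c² = 0.15865 × 931.494 MeV/u = 147.782 MeV
Per nucleus in joules: 147.782 MeV × 1.602e-13 J/MeV = 2.3675e-11 J
Per mole: 2.3675e-11 J × 6.022e23 mol⁻¹ = 1.4257e+13 J/mol

1.43e+10 kJ/mol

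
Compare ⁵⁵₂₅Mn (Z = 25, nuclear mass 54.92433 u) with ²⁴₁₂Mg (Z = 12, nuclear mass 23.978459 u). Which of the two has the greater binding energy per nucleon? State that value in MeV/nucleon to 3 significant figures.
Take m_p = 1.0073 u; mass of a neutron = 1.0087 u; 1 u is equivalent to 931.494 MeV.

⁵⁵₂₅Mn: Σm = 25(1.0073) + 30(1.0087) = 55.4435 u; Δm = 0.51917 u; E_B = 483.60 MeV; E_B/A = 8.793 MeV
²⁴₁₂Mg: Σm = 12(1.0073) + 12(1.0087) = 24.1920 u; Δm = 0.213541 u; E_B = 198.91 MeV; E_B/A = 8.288 MeV
⁵⁵₂₅Mn has the higher binding energy per nucleon, so it is the more tightly bound nucleus.

⁵⁵₂₅Mn; 8.79 MeV/nucleon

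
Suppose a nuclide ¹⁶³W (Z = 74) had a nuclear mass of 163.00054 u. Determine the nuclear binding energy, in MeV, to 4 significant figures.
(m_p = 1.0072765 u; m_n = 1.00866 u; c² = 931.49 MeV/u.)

1219 MeV

Mass of separated nucleons = 74(1.0072765) + 89(1.00866) = 74.5384610 + 89.77074 = 164.3092010 u
Δm = 164.3092010 − 163.00054 = 1.3086610 u
Converting to energy: 1.3086610 u × 931.49 MeV/u = 1219.00 MeV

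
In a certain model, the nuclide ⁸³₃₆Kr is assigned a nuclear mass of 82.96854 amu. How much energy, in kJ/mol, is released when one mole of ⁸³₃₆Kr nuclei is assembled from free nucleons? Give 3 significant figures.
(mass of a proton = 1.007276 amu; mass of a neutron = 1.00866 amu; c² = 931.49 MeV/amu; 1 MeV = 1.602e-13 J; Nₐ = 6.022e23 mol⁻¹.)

6.29e+10 kJ/mol

Z = 36, so N = A − Z = 83 − 36 = 47.
Total constituent mass: 36 × 1.007276 + 47 × 1.00866 = 83.668956 amu
The mass defect is 83.668956 − 82.96854 = 0.700416 amu.
E_B = 0.700416 × 931.49 = 652.430 MeV
Per nucleus in joules: 652.430 MeV × 1.602e-13 J/MeV = 1.0452e-10 J
Per mole: 1.0452e-10 J × 6.022e23 mol⁻¹ = 6.2942e+13 J/mol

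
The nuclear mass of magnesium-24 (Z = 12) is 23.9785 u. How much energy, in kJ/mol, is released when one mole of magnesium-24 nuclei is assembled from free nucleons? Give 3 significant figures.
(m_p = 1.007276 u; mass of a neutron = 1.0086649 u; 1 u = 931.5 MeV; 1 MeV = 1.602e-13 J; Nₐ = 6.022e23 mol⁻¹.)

1.91e+10 kJ/mol

With 12 protons and 12 neutrons (A = 24):
Total constituent mass: 12 × 1.007276 + 12 × 1.0086649 = 24.1912908 u
Mass defect Δm = 24.1912908 − 23.9785 = 0.2127908 u
Converting to energy: 0.2127908 u × 931.5 MeV/u = 198.215 MeV
Per nucleus in joules: 198.215 MeV × 1.602e-13 J/MeV = 3.1754e-11 J
Per mole: 3.1754e-11 J × 6.022e23 mol⁻¹ = 1.9122e+13 J/mol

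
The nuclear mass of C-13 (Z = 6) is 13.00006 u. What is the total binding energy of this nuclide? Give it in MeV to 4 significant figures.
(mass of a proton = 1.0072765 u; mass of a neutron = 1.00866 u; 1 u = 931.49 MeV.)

Mass of separated nucleons = 6(1.0072765) + 7(1.00866) = 6.0436590 + 7.06062 = 13.1042790 u
Mass defect Δm = 13.1042790 − 13.00006 = 0.1042190 u
Converting to energy: 0.1042190 u × 931.49 MeV/u = 97.0790 MeV

97.08 MeV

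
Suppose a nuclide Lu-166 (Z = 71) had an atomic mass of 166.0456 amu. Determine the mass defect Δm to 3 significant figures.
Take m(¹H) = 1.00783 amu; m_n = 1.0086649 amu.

Total constituent mass: 71 × 1.00783 + 95 × 1.0086649 = 167.3790955 amu
Mass defect Δm = 167.3790955 − 166.0456 = 1.3334955 amu

1.33 amu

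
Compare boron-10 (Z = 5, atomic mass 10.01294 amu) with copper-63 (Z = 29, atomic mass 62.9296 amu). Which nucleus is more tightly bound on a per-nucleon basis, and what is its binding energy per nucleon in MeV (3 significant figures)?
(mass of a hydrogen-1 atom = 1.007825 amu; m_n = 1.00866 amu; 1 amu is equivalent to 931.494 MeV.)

copper-63; 8.75 MeV/nucleon

boron-10: Σm = 5(1.007825) + 5(1.00866) = 10.082425 amu; Δm = 0.069485 amu; E_B = 64.7249 MeV; E_B/A = 6.472 MeV
copper-63: Σm = 29(1.007825) + 34(1.00866) = 63.521365 amu; Δm = 0.591765 amu; E_B = 551.23 MeV; E_B/A = 8.750 MeV
copper-63 has the higher binding energy per nucleon, so it is the more tightly bound nucleus.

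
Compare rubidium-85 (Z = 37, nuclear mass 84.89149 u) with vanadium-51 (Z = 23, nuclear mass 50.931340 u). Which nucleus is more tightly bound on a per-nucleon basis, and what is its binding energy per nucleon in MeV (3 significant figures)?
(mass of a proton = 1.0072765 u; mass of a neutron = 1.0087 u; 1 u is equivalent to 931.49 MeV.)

vanadium-51; 8.76 MeV/nucleon

rubidium-85: Σm = 37(1.0072765) + 48(1.0087) = 85.6868305 u; Δm = 0.7953405 u; E_B = 740.85 MeV; E_B/A = 8.716 MeV
vanadium-51: Σm = 23(1.0072765) + 28(1.0087) = 51.4109595 u; Δm = 0.4796195 u; E_B = 446.76 MeV; E_B/A = 8.760 MeV
vanadium-51 has the higher binding energy per nucleon, so it is the more tightly bound nucleus.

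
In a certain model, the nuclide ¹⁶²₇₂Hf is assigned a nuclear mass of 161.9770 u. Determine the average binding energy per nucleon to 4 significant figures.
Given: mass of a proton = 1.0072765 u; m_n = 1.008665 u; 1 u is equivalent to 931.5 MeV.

7.629 MeV/nucleon

Z = 72, so N = A − Z = 162 − 72 = 90.
Mass of separated nucleons = 72(1.0072765) + 90(1.008665) = 72.5239080 + 90.779850 = 163.3037580 u
Mass defect Δm = 163.3037580 − 161.9770 = 1.3267580 u
Binding energy = Δm·c² = 1.3267580 × 931.5 MeV/u = 1235.88 MeV
Per nucleon: 1235.88 / 162 = 7.629 MeV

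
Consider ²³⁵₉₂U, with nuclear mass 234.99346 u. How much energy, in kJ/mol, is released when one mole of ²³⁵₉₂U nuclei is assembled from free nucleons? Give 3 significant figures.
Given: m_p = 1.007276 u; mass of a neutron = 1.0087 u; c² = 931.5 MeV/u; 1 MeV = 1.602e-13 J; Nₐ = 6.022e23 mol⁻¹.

1.73e+11 kJ/mol

Mass of separated nucleons = 92(1.007276) + 143(1.0087) = 92.669392 + 144.2441 = 236.913492 u
The mass defect is 236.913492 − 234.99346 = 1.920032 u.
Binding energy = Δm·c² = 1.920032 × 931.5 MeV/u = 1788.51 MeV
Per nucleus in joules: 1788.51 MeV × 1.602e-13 J/MeV = 2.8652e-10 J
Per mole: 2.8652e-10 J × 6.022e23 mol⁻¹ = 1.7254e+14 J/mol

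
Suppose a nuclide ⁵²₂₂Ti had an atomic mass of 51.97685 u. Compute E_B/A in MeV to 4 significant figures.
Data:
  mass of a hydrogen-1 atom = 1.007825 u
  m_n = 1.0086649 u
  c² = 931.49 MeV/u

Z = 22, so N = A − Z = 52 − 22 = 30.
Σm = 22·m(¹H) + 30·m_n = 22.172150 + 30.2599470 = 52.4320970 u
The mass defect is 52.4320970 − 51.97685 = 0.4552470 u.
Converting to energy: 0.4552470 u × 931.49 MeV/u = 424.058 MeV
Dividing by A = 52 gives 8.155 MeV per nucleon.

8.155 MeV/nucleon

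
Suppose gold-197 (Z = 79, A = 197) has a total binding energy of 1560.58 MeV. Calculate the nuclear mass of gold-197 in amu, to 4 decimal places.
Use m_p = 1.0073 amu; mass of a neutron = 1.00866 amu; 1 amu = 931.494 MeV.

196.9232 amu

Mass defect = 1560.58 MeV / (931.494 MeV/amu) = 1.675352 amu
Constituent mass = 79(1.0073) + 118(1.00866) = 198.59858 amu
Nuclear mass = 198.59858 − 1.675352 = 196.923228 amu ≈ 196.9232 amu (to 4 decimal places)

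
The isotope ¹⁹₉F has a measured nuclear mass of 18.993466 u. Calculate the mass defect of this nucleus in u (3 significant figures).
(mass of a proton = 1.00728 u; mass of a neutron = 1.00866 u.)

0.159 u

The nucleus contains 9 protons and 19 − 9 = 10 neutrons.
Σm = 9·m_p + 10·m_n = 9.06552 + 10.08660 = 19.15212 u
Mass defect Δm = 19.15212 − 18.993466 = 0.158654 u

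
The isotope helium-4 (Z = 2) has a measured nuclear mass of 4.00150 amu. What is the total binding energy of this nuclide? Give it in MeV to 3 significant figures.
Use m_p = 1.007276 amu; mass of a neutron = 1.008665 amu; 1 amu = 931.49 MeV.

Σm = 2·m_p + 2·m_n = 2.014552 + 2.017330 = 4.031882 amu
The mass defect is 4.031882 − 4.00150 = 0.030382 amu.
Binding energy = Δm·c² = 0.030382 × 931.49 MeV/amu = 28.3005 MeV

28.3 MeV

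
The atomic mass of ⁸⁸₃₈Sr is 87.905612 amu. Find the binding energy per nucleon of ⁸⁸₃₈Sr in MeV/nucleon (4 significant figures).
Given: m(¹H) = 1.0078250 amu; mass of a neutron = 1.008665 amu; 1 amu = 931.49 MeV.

8.733 MeV/nucleon

Σm = 38·m(¹H) + 50·m_n = 38.2973500 + 50.433250 = 88.7306000 amu
Mass defect Δm = 88.7306000 − 87.905612 = 0.8249880 amu
Binding energy = Δm·c² = 0.8249880 × 931.49 MeV/amu = 768.468 MeV
Dividing by A = 88 gives 8.733 MeV per nucleon.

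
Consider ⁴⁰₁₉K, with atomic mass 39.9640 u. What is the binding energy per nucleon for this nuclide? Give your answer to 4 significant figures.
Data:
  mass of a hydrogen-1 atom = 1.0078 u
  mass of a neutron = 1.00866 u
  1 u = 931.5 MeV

8.525 MeV/nucleon

Mass of separated nucleons = 19(1.0078) + 21(1.00866) = 19.1482 + 21.18186 = 40.33006 u
Δm = 40.33006 − 39.9640 = 0.36606 u
E_B = 0.36606 × 931.5 = 340.985 MeV
BE/A = 340.985 MeV / 40 = 8.525 MeV/nucleon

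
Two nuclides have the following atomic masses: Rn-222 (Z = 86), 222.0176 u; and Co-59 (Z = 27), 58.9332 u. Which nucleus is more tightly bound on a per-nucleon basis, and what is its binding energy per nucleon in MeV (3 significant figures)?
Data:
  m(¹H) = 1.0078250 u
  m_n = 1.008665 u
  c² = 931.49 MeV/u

Rn-222: Σm = 86(1.0078250) + 136(1.008665) = 223.8513900 u; Δm = 1.8337900 u; E_B = 1708.16 MeV; E_B/A = 7.694 MeV
Co-59: Σm = 27(1.0078250) + 32(1.008665) = 59.4885550 u; Δm = 0.5553550 u; E_B = 517.31 MeV; E_B/A = 8.768 MeV
Co-59 has the higher binding energy per nucleon, so it is the more tightly bound nucleus.

Co-59; 8.77 MeV/nucleon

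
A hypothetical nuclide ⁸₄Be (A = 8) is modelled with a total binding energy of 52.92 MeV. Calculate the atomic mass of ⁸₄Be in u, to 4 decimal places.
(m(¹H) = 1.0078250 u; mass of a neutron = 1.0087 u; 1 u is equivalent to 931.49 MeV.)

Mass defect = 52.92 MeV / (931.49 MeV/u) = 0.056812 u
Constituent mass = 4(1.0078250) + 4(1.0087) = 8.0661000 u
Atomic mass = 8.0661000 − 0.056812 = 8.0092880 u ≈ 8.0093 u (to 4 decimal places)

8.0093 u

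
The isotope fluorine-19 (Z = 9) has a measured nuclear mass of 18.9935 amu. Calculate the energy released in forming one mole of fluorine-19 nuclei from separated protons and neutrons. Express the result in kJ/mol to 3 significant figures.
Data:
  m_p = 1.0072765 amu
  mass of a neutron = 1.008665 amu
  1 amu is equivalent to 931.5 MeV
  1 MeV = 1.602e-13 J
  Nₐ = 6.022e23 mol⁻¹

The nucleus contains 9 protons and 19 − 9 = 10 neutrons.
Total constituent mass: 9 × 1.0072765 + 10 × 1.008665 = 19.1521385 amu
The mass defect is 19.1521385 − 18.9935 = 0.1586385 amu.
Converting to energy: 0.1586385 amu × 931.5 MeV/amu = 147.772 MeV
Per nucleus in joules: 147.772 MeV × 1.602e-13 J/MeV = 2.3673e-11 J
Per mole: 2.3673e-11 J × 6.022e23 mol⁻¹ = 1.4256e+13 J/mol

1.43e+10 kJ/mol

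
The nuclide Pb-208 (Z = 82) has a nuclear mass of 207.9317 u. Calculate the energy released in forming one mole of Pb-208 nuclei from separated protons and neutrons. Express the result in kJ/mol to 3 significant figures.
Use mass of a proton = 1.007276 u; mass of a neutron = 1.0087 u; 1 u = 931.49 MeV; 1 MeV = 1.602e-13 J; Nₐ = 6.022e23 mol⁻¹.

Z = 82, so N = A − Z = 208 − 82 = 126.
Mass of separated nucleons = 82(1.007276) + 126(1.0087) = 82.596632 + 127.0962 = 209.692832 u
The mass defect is 209.692832 − 207.9317 = 1.761132 u.
Converting to energy: 1.761132 u × 931.49 MeV/u = 1640.48 MeV
Per nucleus in joules: 1640.48 MeV × 1.602e-13 J/MeV = 2.6280e-10 J
Per mole: 2.6280e-10 J × 6.022e23 mol⁻¹ = 1.5826e+14 J/mol

1.58e+11 kJ/mol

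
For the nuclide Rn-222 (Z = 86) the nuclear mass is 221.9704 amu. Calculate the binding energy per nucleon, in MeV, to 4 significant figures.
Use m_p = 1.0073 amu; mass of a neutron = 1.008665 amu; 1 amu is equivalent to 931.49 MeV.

Z = 86, so N = A − Z = 222 − 86 = 136.
Mass of separated nucleons = 86(1.0073) + 136(1.008665) = 86.6278 + 137.178440 = 223.806240 amu
The mass defect is 223.806240 − 221.9704 = 1.835840 amu.
E_B = 1.835840 × 931.49 = 1710.07 MeV
Dividing by A = 222 gives 7.703 MeV per nucleon.

7.703 MeV/nucleon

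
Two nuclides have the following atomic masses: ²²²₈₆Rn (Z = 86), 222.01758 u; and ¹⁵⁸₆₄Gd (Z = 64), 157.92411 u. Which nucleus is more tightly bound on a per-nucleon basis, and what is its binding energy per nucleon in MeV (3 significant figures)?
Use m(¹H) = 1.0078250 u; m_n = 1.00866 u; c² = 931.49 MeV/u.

¹⁵⁸₆₄Gd; 8.20 MeV/nucleon

²²²₈₆Rn: Σm = 86(1.0078250) + 136(1.00866) = 223.8507100 u; Δm = 1.8331300 u; E_B = 1707.54 MeV; E_B/A = 7.692 MeV
¹⁵⁸₆₄Gd: Σm = 64(1.0078250) + 94(1.00866) = 159.3148400 u; Δm = 1.3907300 u; E_B = 1295.5 MeV; E_B/A = 8.199 MeV
¹⁵⁸₆₄Gd has the higher binding energy per nucleon, so it is the more tightly bound nucleus.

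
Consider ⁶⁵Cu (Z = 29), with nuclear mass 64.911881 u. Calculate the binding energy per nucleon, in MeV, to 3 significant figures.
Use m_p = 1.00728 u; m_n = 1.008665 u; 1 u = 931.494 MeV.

8.76 MeV/nucleon

The nucleus contains 29 protons and 65 − 29 = 36 neutrons.
Mass of separated nucleons = 29(1.00728) + 36(1.008665) = 29.21112 + 36.311940 = 65.523060 u
Mass defect Δm = 65.523060 − 64.911881 = 0.611179 u
Converting to energy: 0.611179 u × 931.494 MeV/u = 569.310 MeV
BE/A = 569.310 MeV / 65 = 8.759 MeV/nucleon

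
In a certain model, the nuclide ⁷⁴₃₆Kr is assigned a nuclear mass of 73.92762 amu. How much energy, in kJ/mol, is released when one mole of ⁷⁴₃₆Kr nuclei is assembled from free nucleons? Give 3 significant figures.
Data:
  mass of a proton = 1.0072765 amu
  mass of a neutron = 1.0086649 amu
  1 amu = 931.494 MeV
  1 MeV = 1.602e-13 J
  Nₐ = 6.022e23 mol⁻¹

Z = 36, so N = A − Z = 74 − 36 = 38.
Σm = 36·m_p + 38·m_n = 36.2619540 + 38.3292662 = 74.5912202 amu
Δm = 74.5912202 − 73.92762 = 0.6636002 amu
E_B = 0.6636002 × 931.494 = 618.140 MeV
Per nucleus in joules: 618.140 MeV × 1.602e-13 J/MeV = 9.9026e-11 J
Per mole: 9.9026e-11 J × 6.022e23 mol⁻¹ = 5.9633e+13 J/mol

5.96e+10 kJ/mol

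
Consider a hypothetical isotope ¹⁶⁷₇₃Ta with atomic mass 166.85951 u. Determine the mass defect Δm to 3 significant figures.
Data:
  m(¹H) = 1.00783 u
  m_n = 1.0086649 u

Mass of separated nucleons = 73(1.00783) + 94(1.0086649) = 73.57159 + 94.8145006 = 168.3860906 u
Δm = 168.3860906 − 166.85951 = 1.5265806 u

1.53 u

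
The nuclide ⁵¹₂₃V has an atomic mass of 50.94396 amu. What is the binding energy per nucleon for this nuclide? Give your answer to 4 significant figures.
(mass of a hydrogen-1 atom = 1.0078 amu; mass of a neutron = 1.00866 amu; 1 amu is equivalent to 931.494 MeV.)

8.729 MeV/nucleon

Mass of separated nucleons = 23(1.0078) + 28(1.00866) = 23.1794 + 28.24248 = 51.42188 amu
Mass defect Δm = 51.42188 − 50.94396 = 0.47792 amu
E_B = 0.47792 × 931.494 = 445.180 MeV
Dividing by A = 51 gives 8.729 MeV per nucleon.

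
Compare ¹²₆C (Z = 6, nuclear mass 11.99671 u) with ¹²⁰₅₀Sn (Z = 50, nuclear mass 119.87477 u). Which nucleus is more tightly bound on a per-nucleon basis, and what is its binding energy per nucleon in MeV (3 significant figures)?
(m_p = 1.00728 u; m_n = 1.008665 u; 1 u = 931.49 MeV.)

¹²⁰₅₀Sn; 8.51 MeV/nucleon

¹²₆C: Σm = 6(1.00728) + 6(1.008665) = 12.095670 u; Δm = 0.098960 u; E_B = 92.180 MeV; E_B/A = 7.682 MeV
¹²⁰₅₀Sn: Σm = 50(1.00728) + 70(1.008665) = 120.970550 u; Δm = 1.095780 u; E_B = 1020.7 MeV; E_B/A = 8.506 MeV
¹²⁰₅₀Sn has the higher binding energy per nucleon, so it is the more tightly bound nucleus.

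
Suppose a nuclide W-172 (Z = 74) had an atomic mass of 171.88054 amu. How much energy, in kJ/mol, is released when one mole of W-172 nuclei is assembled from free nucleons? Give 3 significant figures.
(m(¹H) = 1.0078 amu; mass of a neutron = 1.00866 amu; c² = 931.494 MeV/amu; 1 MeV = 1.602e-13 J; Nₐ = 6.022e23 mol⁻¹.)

The nucleus contains 74 protons and 172 − 74 = 98 neutrons.
Total constituent mass: 74 × 1.0078 + 98 × 1.00866 = 173.42588 amu
The mass defect is 173.42588 − 171.88054 = 1.54534 amu.
Converting to energy: 1.54534 amu × 931.494 MeV/amu = 1439.47 MeV
Per nucleus in joules: 1439.47 MeV × 1.602e-13 J/MeV = 2.3060e-10 J
Per mole: 2.3060e-10 J × 6.022e23 mol⁻¹ = 1.3887e+14 J/mol

1.39e+11 kJ/mol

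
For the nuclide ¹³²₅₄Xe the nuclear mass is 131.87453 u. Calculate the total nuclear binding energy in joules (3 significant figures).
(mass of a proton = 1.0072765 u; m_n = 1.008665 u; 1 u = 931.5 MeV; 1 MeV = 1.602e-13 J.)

Mass of separated nucleons = 54(1.0072765) + 78(1.008665) = 54.3929310 + 78.675870 = 133.0688010 u
Δm = 133.0688010 − 131.87453 = 1.1942710 u
E_B = 1.1942710 × 931.5 = 1112.46 MeV
In joules: 1112.46 MeV × 1.602e-13 J/MeV = 1.7822e-10 J

1.78e-10 J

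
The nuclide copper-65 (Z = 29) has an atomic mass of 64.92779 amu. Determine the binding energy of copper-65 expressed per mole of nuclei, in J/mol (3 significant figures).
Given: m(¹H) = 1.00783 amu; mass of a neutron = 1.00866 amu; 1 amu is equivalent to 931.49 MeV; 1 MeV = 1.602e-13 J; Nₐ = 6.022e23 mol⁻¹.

5.49e+13 J/mol

Z = 29, so N = A − Z = 65 − 29 = 36.
Mass of separated nucleons = 29(1.00783) + 36(1.00866) = 29.22707 + 36.31176 = 65.53883 amu
Mass defect Δm = 65.53883 − 64.92779 = 0.61104 amu
Converting to energy: 0.61104 amu × 931.49 MeV/amu = 569.178 MeV
Per nucleus in joules: 569.178 MeV × 1.602e-13 J/MeV = 9.1182e-11 J
Per mole: 9.1182e-11 J × 6.022e23 mol⁻¹ = 5.4910e+13 J/mol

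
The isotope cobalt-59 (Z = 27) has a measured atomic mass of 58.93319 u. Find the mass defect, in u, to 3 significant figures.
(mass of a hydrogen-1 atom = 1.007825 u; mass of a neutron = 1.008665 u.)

0.555 u

With 27 protons and 32 neutrons (A = 59):
Σm = 27·m(¹H) + 32·m_n = 27.211275 + 32.277280 = 59.488555 u
Δm = 59.488555 − 58.93319 = 0.555365 u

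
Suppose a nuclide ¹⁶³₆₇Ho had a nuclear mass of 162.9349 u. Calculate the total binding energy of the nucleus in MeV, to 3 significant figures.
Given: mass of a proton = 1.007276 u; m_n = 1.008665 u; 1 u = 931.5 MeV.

1290 MeV

Z = 67, so N = A − Z = 163 − 67 = 96.
Σm = 67·m_p + 96·m_n = 67.487492 + 96.831840 = 164.319332 u
Δm = 164.319332 − 162.9349 = 1.384432 u
Converting to energy: 1.384432 u × 931.5 MeV/u = 1289.60 MeV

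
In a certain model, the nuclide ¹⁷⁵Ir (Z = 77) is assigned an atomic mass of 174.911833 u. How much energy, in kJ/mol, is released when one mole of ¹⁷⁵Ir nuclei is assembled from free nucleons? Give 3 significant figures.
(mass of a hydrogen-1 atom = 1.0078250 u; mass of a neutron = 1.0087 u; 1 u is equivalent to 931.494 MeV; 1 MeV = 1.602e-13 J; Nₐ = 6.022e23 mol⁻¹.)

Mass of separated nucleons = 77(1.0078250) + 98(1.0087) = 77.6025250 + 98.8526 = 176.4551250 u
Mass defect Δm = 176.4551250 − 174.911833 = 1.5432920 u
Binding energy = Δm·c² = 1.5432920 × 931.494 MeV/u = 1437.57 MeV
Per nucleus in joules: 1437.57 MeV × 1.602e-13 J/MeV = 2.3030e-10 J
Per mole: 2.3030e-10 J × 6.022e23 mol⁻¹ = 1.3869e+14 J/mol

1.39e+11 kJ/mol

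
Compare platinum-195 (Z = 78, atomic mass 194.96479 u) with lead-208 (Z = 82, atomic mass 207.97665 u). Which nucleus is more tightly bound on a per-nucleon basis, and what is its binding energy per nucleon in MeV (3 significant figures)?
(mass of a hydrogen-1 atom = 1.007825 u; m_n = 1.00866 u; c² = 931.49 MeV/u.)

platinum-195; 7.92 MeV/nucleon

platinum-195: Σm = 78(1.007825) + 117(1.00866) = 196.623570 u; Δm = 1.658780 u; E_B = 1545.1 MeV; E_B/A = 7.924 MeV
lead-208: Σm = 82(1.007825) + 126(1.00866) = 209.732810 u; Δm = 1.756160 u; E_B = 1635.845 MeV; E_B/A = 7.8646 MeV
platinum-195 has the higher binding energy per nucleon, so it is the more tightly bound nucleus.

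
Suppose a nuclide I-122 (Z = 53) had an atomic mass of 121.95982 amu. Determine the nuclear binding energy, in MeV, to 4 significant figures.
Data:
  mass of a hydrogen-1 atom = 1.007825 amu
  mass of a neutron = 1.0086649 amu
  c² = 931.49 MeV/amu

980.7 MeV

Z = 53, so N = A − Z = 122 − 53 = 69.
Σm = 53·m(¹H) + 69·m_n = 53.414725 + 69.5978781 = 123.0126031 amu
Mass defect Δm = 123.0126031 − 121.95982 = 1.0527831 amu
Binding energy = Δm·c² = 1.0527831 × 931.49 MeV/amu = 980.657 MeV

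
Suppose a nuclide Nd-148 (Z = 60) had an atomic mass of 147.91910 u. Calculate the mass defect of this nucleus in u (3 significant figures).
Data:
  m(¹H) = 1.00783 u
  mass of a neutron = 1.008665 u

With 60 protons and 88 neutrons (A = 148):
Mass of separated nucleons = 60(1.00783) + 88(1.008665) = 60.46980 + 88.762520 = 149.232320 u
Δm = 149.232320 − 147.91910 = 1.313220 u

1.31 u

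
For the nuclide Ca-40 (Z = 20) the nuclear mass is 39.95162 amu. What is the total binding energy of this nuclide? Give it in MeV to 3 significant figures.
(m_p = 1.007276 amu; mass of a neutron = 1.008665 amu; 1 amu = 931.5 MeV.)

342 MeV

With 20 protons and 20 neutrons (A = 40):
Mass of separated nucleons = 20(1.007276) + 20(1.008665) = 20.145520 + 20.173300 = 40.318820 amu
Mass defect Δm = 40.318820 − 39.95162 = 0.367200 amu
E_B = 0.367200 × 931.5 = 342.047 MeV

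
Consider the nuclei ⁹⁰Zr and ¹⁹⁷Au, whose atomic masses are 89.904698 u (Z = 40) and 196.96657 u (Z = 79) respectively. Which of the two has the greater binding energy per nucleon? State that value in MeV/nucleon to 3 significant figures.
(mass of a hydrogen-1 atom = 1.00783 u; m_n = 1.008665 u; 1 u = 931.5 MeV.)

⁹⁰Zr: Σm = 40(1.00783) + 50(1.008665) = 90.746450 u; Δm = 0.841752 u; E_B = 784.09 MeV; E_B/A = 8.712 MeV
¹⁹⁷Au: Σm = 79(1.00783) + 118(1.008665) = 198.641040 u; Δm = 1.674470 u; E_B = 1559.8 MeV; E_B/A = 7.918 MeV
⁹⁰Zr has the higher binding energy per nucleon, so it is the more tightly bound nucleus.

⁹⁰Zr; 8.71 MeV/nucleon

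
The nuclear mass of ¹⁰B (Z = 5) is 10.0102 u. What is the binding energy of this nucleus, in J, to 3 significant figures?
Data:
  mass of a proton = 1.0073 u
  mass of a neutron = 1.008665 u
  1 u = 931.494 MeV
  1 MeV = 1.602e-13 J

Z = 5, so N = A − Z = 10 − 5 = 5.
Total constituent mass: 5 × 1.0073 + 5 × 1.008665 = 10.079825 u
Δm = 10.079825 − 10.0102 = 0.069625 u
Binding energy = Δm·c² = 0.069625 × 931.494 MeV/u = 64.8553 MeV
In joules: 64.8553 MeV × 1.602e-13 J/MeV = 1.0390e-11 J

1.04e-11 J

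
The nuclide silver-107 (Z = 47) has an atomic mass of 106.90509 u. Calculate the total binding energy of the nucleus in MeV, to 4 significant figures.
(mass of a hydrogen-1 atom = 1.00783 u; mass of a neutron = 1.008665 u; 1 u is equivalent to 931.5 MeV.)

With 47 protons and 60 neutrons (A = 107):
Total constituent mass: 47 × 1.00783 + 60 × 1.008665 = 107.887910 u
Mass defect Δm = 107.887910 − 106.90509 = 0.982820 u
E_B = 0.982820 × 931.5 = 915.497 MeV

915.5 MeV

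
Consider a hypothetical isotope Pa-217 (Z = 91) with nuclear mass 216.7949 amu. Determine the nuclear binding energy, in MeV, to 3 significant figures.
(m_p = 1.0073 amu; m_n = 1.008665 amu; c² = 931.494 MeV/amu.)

1830 MeV

Σm = 91·m_p + 126·m_n = 91.6643 + 127.091790 = 218.756090 amu
Δm = 218.756090 − 216.7949 = 1.961190 amu
Converting to energy: 1.961190 amu × 931.494 MeV/amu = 1826.84 MeV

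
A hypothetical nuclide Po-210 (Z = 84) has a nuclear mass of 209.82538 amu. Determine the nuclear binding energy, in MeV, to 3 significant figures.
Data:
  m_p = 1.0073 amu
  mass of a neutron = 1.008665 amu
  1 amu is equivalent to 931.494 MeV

The nucleus contains 84 protons and 210 − 84 = 126 neutrons.
Total constituent mass: 84 × 1.0073 + 126 × 1.008665 = 211.704990 amu
Mass defect Δm = 211.704990 − 209.82538 = 1.879610 amu
Converting to energy: 1.879610 amu × 931.494 MeV/amu = 1750.85 MeV

1750 MeV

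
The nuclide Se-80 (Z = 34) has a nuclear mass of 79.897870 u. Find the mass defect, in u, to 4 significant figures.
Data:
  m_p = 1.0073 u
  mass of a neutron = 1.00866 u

0.7487 u

With 34 protons and 46 neutrons (A = 80):
Mass of separated nucleons = 34(1.0073) + 46(1.00866) = 34.2482 + 46.39836 = 80.64656 u
Mass defect Δm = 80.64656 − 79.897870 = 0.748690 u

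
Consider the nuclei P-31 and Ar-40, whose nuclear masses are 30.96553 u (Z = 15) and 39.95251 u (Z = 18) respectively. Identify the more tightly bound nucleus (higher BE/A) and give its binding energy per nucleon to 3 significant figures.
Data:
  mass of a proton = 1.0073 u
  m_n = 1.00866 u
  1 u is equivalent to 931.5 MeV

Ar-40; 8.60 MeV/nucleon

P-31: Σm = 15(1.0073) + 16(1.00866) = 31.24806 u; Δm = 0.28253 u; E_B = 263.18 MeV; E_B/A = 8.490 MeV
Ar-40: Σm = 18(1.0073) + 22(1.00866) = 40.32192 u; Δm = 0.36941 u; E_B = 344.11 MeV; E_B/A = 8.603 MeV
Ar-40 has the higher binding energy per nucleon, so it is the more tightly bound nucleus.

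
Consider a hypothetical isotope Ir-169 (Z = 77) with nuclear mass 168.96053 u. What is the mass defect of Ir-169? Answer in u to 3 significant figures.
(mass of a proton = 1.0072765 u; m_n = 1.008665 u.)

Total constituent mass: 77 × 1.0072765 + 92 × 1.008665 = 170.3574705 u
The mass defect is 170.3574705 − 168.96053 = 1.3969405 u.

1.40 u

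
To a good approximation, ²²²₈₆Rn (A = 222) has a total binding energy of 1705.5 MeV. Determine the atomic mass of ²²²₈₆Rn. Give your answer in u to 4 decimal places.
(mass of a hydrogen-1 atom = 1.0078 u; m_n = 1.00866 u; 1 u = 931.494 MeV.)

Mass defect = 1705.5 MeV / (931.494 MeV/u) = 1.830930 u
Constituent mass = 86(1.0078) + 136(1.00866) = 223.84856 u
Atomic mass = 223.84856 − 1.830930 = 222.017630 u ≈ 222.0176 u (to 4 decimal places)

222.0176 u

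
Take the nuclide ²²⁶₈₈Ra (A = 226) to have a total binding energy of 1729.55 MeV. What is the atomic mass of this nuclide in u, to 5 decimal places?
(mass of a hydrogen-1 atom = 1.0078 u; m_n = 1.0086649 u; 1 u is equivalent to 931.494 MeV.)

226.02541 u

Mass defect = 1729.55 MeV / (931.494 MeV/u) = 1.8567484 u
Constituent mass = 88(1.0078) + 138(1.0086649) = 227.8821562 u
Atomic mass = 227.8821562 − 1.8567484 = 226.0254078 u ≈ 226.02541 u (to 5 decimal places)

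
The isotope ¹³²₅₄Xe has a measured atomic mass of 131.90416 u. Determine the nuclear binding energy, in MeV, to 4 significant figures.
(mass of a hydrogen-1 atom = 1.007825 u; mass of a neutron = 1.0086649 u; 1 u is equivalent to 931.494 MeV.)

Total constituent mass: 54 × 1.007825 + 78 × 1.0086649 = 133.0984122 u
Mass defect Δm = 133.0984122 − 131.90416 = 1.1942522 u
Binding energy = Δm·c² = 1.1942522 × 931.494 MeV/u = 1112.44 MeV

1112 MeV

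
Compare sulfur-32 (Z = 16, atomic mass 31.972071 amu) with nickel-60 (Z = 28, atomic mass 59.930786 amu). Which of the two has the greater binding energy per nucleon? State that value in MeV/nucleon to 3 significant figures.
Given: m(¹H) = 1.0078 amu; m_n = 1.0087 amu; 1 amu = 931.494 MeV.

nickel-60; 8.79 MeV/nucleon

sulfur-32: Σm = 16(1.0078) + 16(1.0087) = 32.2640 amu; Δm = 0.291929 amu; E_B = 271.93 MeV; E_B/A = 8.498 MeV
nickel-60: Σm = 28(1.0078) + 32(1.0087) = 60.4968 amu; Δm = 0.566014 amu; E_B = 527.24 MeV; E_B/A = 8.787 MeV
nickel-60 has the higher binding energy per nucleon, so it is the more tightly bound nucleus.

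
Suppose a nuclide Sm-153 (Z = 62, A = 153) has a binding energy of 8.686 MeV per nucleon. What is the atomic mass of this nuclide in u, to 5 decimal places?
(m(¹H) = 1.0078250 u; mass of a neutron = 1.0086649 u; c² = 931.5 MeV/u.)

152.84697 u

Total binding energy = 153 × 8.686 = 1328.958 MeV
Mass defect = 1328.958 MeV / (931.5 MeV/u) = 1.4266860 u
Constituent mass = 62(1.0078250) + 91(1.0086649) = 154.2736559 u
Atomic mass = 154.2736559 − 1.4266860 = 152.8469699 u ≈ 152.84697 u (to 5 decimal places)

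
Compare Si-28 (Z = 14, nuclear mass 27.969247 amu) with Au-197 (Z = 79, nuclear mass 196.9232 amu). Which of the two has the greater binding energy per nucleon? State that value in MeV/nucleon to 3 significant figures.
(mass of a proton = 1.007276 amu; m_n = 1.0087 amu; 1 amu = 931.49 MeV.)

Si-28; 8.46 MeV/nucleon

Si-28: Σm = 14(1.007276) + 14(1.0087) = 28.223664 amu; Δm = 0.254417 amu; E_B = 236.99 MeV; E_B/A = 8.464 MeV
Au-197: Σm = 79(1.007276) + 118(1.0087) = 198.601404 amu; Δm = 1.678204 amu; E_B = 1563.2 MeV; E_B/A = 7.935 MeV
Si-28 has the higher binding energy per nucleon, so it is the more tightly bound nucleus.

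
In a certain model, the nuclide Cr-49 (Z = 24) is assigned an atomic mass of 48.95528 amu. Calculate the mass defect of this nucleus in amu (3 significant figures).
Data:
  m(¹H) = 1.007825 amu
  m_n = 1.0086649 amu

0.449 amu

The nucleus contains 24 protons and 49 − 24 = 25 neutrons.
Total constituent mass: 24 × 1.007825 + 25 × 1.0086649 = 49.4044225 amu
Δm = 49.4044225 − 48.95528 = 0.4491425 amu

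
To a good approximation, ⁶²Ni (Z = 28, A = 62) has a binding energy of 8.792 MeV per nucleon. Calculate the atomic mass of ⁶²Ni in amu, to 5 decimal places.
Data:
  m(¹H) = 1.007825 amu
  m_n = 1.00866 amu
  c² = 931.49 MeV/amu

61.92834 amu

Total binding energy = 62 × 8.792 = 545.104 MeV
Mass defect = 545.104 MeV / (931.49 MeV/amu) = 0.5851958 amu
Constituent mass = 28(1.007825) + 34(1.00866) = 62.513540 amu
Atomic mass = 62.513540 − 0.5851958 = 61.9283442 amu ≈ 61.92834 amu (to 5 decimal places)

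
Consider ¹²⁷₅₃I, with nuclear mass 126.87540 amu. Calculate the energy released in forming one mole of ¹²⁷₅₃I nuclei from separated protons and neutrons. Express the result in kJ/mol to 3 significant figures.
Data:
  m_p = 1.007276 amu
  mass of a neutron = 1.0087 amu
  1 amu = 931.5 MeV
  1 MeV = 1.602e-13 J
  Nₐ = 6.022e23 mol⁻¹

1.04e+11 kJ/mol

Σm = 53·m_p + 74·m_n = 53.385628 + 74.6438 = 128.029428 amu
The mass defect is 128.029428 − 126.87540 = 1.154028 amu.
Converting to energy: 1.154028 amu × 931.5 MeV/amu = 1074.98 MeV
Per nucleus in joules: 1074.98 MeV × 1.602e-13 J/MeV = 1.7221e-10 J
Per mole: 1.7221e-10 J × 6.022e23 mol⁻¹ = 1.0370e+14 J/mol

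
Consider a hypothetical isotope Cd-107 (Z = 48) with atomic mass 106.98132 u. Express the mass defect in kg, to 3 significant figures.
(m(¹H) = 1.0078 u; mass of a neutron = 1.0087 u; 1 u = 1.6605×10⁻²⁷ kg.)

The nucleus contains 48 protons and 107 − 48 = 59 neutrons.
Σm = 48·m(¹H) + 59·m_n = 48.3744 + 59.5133 = 107.8877 u
Mass defect Δm = 107.8877 − 106.98132 = 0.90638 u
In SI units: 0.90638 u × 1.6605×10⁻²⁷ kg/u = 1.5050e-27 kg

1.51e-27 kg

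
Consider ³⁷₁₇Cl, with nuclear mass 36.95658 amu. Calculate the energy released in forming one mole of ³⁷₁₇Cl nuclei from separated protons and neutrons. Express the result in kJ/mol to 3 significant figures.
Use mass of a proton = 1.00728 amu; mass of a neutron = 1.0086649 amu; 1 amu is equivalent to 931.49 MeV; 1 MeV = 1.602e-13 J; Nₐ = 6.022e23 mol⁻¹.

3.06e+10 kJ/mol

With 17 protons and 20 neutrons (A = 37):
Total constituent mass: 17 × 1.00728 + 20 × 1.0086649 = 37.2970580 amu
Δm = 37.2970580 − 36.95658 = 0.3404780 amu
Binding energy = Δm·c² = 0.3404780 × 931.49 MeV/amu = 317.152 MeV
Per nucleus in joules: 317.152 MeV × 1.602e-13 J/MeV = 5.0808e-11 J
Per mole: 5.0808e-11 J × 6.022e23 mol⁻¹ = 3.0597e+13 J/mol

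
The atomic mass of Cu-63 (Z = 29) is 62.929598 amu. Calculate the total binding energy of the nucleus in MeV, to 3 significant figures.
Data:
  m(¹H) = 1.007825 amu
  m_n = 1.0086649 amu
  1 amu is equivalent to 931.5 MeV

The nucleus contains 29 protons and 63 − 29 = 34 neutrons.
Σm = 29·m(¹H) + 34·m_n = 29.226925 + 34.2946066 = 63.5215316 amu
Mass defect Δm = 63.5215316 − 62.929598 = 0.5919336 amu
E_B = 0.5919336 × 931.5 = 551.386 MeV

551 MeV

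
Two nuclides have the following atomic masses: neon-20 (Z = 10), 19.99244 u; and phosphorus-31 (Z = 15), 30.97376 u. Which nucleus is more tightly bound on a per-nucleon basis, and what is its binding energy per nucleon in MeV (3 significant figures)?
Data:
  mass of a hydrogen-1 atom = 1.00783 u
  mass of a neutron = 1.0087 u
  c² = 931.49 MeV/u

neon-20: Σm = 10(1.00783) + 10(1.0087) = 20.16530 u; Δm = 0.17286 u; E_B = 161.02 MeV; E_B/A = 8.051 MeV
phosphorus-31: Σm = 15(1.00783) + 16(1.0087) = 31.25665 u; Δm = 0.28289 u; E_B = 263.51 MeV; E_B/A = 8.500 MeV
phosphorus-31 has the higher binding energy per nucleon, so it is the more tightly bound nucleus.

phosphorus-31; 8.50 MeV/nucleon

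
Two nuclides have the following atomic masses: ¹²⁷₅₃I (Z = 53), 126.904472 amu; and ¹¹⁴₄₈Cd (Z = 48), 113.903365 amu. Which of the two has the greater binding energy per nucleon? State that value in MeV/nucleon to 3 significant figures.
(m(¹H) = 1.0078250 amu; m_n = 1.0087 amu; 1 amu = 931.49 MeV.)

¹¹⁴₄₈Cd; 8.55 MeV/nucleon

¹²⁷₅₃I: Σm = 53(1.0078250) + 74(1.0087) = 128.0585250 amu; Δm = 1.1540530 amu; E_B = 1074.99 MeV; E_B/A = 8.464 MeV
¹¹⁴₄₈Cd: Σm = 48(1.0078250) + 66(1.0087) = 114.9498000 amu; Δm = 1.0464350 amu; E_B = 974.74 MeV; E_B/A = 8.550 MeV
¹¹⁴₄₈Cd has the higher binding energy per nucleon, so it is the more tightly bound nucleus.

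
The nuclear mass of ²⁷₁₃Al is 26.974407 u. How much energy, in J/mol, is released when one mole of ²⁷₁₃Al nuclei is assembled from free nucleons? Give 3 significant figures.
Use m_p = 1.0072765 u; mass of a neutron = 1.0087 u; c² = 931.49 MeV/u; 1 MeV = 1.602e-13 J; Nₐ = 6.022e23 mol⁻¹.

With 13 protons and 14 neutrons (A = 27):
Mass of separated nucleons = 13(1.0072765) + 14(1.0087) = 13.0945945 + 14.1218 = 27.2163945 u
Δm = 27.2163945 − 26.974407 = 0.2419875 u
Binding energy = Δm·c² = 0.2419875 × 931.49 MeV/u = 225.409 MeV
Per nucleus in joules: 225.409 MeV × 1.602e-13 J/MeV = 3.6111e-11 J
Per mole: 3.6111e-11 J × 6.022e23 mol⁻¹ = 2.1746e+13 J/mol

2.17e+13 J/mol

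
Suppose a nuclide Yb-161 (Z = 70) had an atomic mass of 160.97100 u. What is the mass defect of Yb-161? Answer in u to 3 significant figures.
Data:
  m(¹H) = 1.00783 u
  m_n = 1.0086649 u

Z = 70, so N = A − Z = 161 − 70 = 91.
Σm = 70·m(¹H) + 91·m_n = 70.54810 + 91.7885059 = 162.3366059 u
The mass defect is 162.3366059 − 160.97100 = 1.3656059 u.

1.37 u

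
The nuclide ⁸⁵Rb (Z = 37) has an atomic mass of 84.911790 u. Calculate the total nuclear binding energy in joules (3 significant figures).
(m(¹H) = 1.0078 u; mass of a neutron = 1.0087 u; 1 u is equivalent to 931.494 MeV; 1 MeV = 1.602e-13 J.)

Mass of separated nucleons = 37(1.0078) + 48(1.0087) = 37.2886 + 48.4176 = 85.7062 u
Δm = 85.7062 − 84.911790 = 0.794410 u
Binding energy = Δm·c² = 0.794410 × 931.494 MeV/u = 739.988 MeV
In joules: 739.988 MeV × 1.602e-13 J/MeV = 1.1855e-10 J

1.19e-10 J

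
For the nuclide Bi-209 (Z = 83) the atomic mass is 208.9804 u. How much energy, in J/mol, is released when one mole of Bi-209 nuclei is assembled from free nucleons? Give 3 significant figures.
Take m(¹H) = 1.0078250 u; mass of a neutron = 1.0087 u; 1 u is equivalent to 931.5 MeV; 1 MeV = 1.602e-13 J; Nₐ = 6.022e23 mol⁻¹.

Σm = 83·m(¹H) + 126·m_n = 83.6494750 + 127.0962 = 210.7456750 u
Δm = 210.7456750 − 208.9804 = 1.7652750 u
E_B = 1.7652750 × 931.5 = 1644.35 MeV
Per nucleus in joules: 1644.35 MeV × 1.602e-13 J/MeV = 2.6342e-10 J
Per mole: 2.6342e-10 J × 6.022e23 mol⁻¹ = 1.5863e+14 J/mol

1.59e+14 J/mol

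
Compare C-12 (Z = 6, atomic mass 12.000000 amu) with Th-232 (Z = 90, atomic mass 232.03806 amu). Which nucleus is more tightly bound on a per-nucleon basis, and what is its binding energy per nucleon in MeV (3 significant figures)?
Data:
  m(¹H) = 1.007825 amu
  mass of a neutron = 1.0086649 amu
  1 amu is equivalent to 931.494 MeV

C-12; 7.68 MeV/nucleon

C-12: Σm = 6(1.007825) + 6(1.0086649) = 12.0989394 amu; Δm = 0.0989394 amu; E_B = 92.161 MeV; E_B/A = 7.680 MeV
Th-232: Σm = 90(1.007825) + 142(1.0086649) = 233.9346658 amu; Δm = 1.8966058 amu; E_B = 1766.677 MeV; E_B/A = 7.61499 MeV
C-12 has the higher binding energy per nucleon, so it is the more tightly bound nucleus.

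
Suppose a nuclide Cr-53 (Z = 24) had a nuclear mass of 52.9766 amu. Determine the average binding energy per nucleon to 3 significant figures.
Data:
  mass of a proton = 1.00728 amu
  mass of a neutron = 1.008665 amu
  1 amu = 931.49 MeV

Total constituent mass: 24 × 1.00728 + 29 × 1.008665 = 53.426005 amu
Δm = 53.426005 − 52.9766 = 0.449405 amu
Converting to energy: 0.449405 amu × 931.49 MeV/amu = 418.616 MeV
BE/A = 418.616 MeV / 53 = 7.898 MeV/nucleon

7.90 MeV/nucleon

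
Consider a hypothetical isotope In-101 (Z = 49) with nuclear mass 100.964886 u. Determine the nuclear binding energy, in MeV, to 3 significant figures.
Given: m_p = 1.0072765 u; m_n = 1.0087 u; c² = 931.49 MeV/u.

786 MeV

With 49 protons and 52 neutrons (A = 101):
Mass of separated nucleons = 49(1.0072765) + 52(1.0087) = 49.3565485 + 52.4524 = 101.8089485 u
The mass defect is 101.8089485 − 100.964886 = 0.8440625 u.
E_B = 0.8440625 × 931.49 = 786.236 MeV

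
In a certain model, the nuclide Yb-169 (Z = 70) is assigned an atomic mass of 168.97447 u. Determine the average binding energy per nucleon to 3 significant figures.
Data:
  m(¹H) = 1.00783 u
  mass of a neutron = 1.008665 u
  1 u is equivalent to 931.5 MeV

The nucleus contains 70 protons and 169 − 70 = 99 neutrons.
Σm = 70·m(¹H) + 99·m_n = 70.54810 + 99.857835 = 170.405935 u
The mass defect is 170.405935 − 168.97447 = 1.431465 u.
Binding energy = Δm·c² = 1.431465 × 931.5 MeV/u = 1333.41 MeV
Per nucleon: 1333.41 / 169 = 7.890 MeV

7.89 MeV/nucleon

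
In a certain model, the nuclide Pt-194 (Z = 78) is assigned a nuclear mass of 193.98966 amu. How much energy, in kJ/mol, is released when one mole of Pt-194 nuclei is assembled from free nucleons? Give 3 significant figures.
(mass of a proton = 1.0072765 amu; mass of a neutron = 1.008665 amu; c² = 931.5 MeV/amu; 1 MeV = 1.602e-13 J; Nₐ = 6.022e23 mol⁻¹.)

Z = 78, so N = A − Z = 194 − 78 = 116.
Σm = 78·m_p + 116·m_n = 78.5675670 + 117.005140 = 195.5727070 amu
Mass defect Δm = 195.5727070 − 193.98966 = 1.5830470 amu
E_B = 1.5830470 × 931.5 = 1474.61 MeV
Per nucleus in joules: 1474.61 MeV × 1.602e-13 J/MeV = 2.3623e-10 J
Per mole: 2.3623e-10 J × 6.022e23 mol⁻¹ = 1.4226e+14 J/mol

1.42e+11 kJ/mol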